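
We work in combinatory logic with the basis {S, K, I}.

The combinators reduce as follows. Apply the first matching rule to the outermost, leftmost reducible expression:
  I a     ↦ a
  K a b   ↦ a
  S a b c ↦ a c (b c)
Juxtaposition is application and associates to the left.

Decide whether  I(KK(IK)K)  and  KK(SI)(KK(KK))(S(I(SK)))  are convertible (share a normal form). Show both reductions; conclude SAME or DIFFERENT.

Term A:
  start: I(KK(IK)K)
  [1] KK(IK)K
  [2] KK

Term B:
  start: KK(SI)(KK(KK))(S(I(SK)))
  [1] K(KK(KK))(S(I(SK)))
  [2] KK(KK)
  [3] K

Answer: DIFFERENT — A ⇓ KK, B ⇓ K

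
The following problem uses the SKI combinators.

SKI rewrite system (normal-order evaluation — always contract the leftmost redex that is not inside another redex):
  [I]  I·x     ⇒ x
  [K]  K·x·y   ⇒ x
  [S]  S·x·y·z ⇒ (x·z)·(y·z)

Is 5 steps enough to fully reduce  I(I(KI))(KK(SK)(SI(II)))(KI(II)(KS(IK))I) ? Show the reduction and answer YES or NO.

  start: I(I(KI))(KK(SK)(SI(II)))(KI(II)(KS(IK))I)
  [1] I(KI)(KK(SK)(SI(II)))(KI(II)(KS(IK))I)
  [2] KI(KK(SK)(SI(II)))(KI(II)(KS(IK))I)
  [3] I(KI(II)(KS(IK))I)
  [4] KI(II)(KS(IK))I
  [5] I(KS(IK))I

Answer: NO — after 5 steps the term is I(KS(IK))I, not yet normal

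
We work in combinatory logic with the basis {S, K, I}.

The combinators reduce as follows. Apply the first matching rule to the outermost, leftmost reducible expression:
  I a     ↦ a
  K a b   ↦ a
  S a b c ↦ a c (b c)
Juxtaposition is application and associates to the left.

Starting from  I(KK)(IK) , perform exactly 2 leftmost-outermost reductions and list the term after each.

Answer: after 2 steps: K

Reduction:
  start: I(KK)(IK)
  [1] KK(IK)
  [2] K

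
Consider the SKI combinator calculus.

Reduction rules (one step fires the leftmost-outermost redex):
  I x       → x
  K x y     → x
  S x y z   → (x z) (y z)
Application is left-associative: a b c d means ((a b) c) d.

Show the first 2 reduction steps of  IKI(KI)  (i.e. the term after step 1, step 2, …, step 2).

Answer: after 2 steps: I

Reduction:
  start: IKI(KI)
  →1  KI(KI)
  →2  I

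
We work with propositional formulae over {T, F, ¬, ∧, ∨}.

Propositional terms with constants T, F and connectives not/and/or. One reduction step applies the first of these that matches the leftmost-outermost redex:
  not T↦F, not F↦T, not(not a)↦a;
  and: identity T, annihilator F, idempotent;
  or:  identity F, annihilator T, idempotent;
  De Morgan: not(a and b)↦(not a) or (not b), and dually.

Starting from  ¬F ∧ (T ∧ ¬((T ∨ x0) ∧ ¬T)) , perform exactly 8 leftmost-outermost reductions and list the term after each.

Answer: after 8 steps: ¬¬T

Working:
  start: ¬F ∧ (T ∧ ¬((T ∨ x0) ∧ ¬T))
  step 1: T ∧ (T ∧ ¬((T ∨ x0) ∧ ¬T))
  step 2: T ∧ ¬((T ∨ x0) ∧ ¬T)
  step 3: ¬((T ∨ x0) ∧ ¬T)
  step 4: ¬(T ∨ x0) ∨ ¬¬T
  step 5: (¬T ∧ ¬x0) ∨ ¬¬T
  step 6: (F ∧ ¬x0) ∨ ¬¬T
  step 7: F ∨ ¬¬T
  step 8: ¬¬T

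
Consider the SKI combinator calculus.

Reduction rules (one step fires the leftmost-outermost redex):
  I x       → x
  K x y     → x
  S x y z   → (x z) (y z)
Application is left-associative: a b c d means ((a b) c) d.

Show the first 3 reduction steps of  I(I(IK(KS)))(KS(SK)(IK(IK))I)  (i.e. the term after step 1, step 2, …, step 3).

  start: I(I(IK(KS)))(KS(SK)(IK(IK))I)
  [1] I(IK(KS))(KS(SK)(IK(IK))I)
  [2] IK(KS)(KS(SK)(IK(IK))I)
  [3] K(KS)(KS(SK)(IK(IK))I)

Answer: after 3 steps: K(KS)(KS(SK)(IK(IK))I)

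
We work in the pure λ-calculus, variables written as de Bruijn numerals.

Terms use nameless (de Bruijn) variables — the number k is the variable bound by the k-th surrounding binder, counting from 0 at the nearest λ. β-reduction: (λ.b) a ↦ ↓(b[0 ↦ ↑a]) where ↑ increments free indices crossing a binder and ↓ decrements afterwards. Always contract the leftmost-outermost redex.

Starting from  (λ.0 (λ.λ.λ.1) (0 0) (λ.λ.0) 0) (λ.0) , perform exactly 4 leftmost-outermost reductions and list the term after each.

Answer: after 4 steps: (λ.λ.λ.0) (λ.0)

Working:
  start: (λ.0 (λ.λ.λ.1) (0 0) (λ.λ.0) 0) (λ.0)
  step 1: (λ.0) (λ.λ.λ.1) ((λ.0) (λ.0)) (λ.λ.0) (λ.0)
  step 2: (λ.λ.λ.1) ((λ.0) (λ.0)) (λ.λ.0) (λ.0)
  step 3: (λ.λ.1) (λ.λ.0) (λ.0)
  step 4: (λ.λ.λ.0) (λ.0)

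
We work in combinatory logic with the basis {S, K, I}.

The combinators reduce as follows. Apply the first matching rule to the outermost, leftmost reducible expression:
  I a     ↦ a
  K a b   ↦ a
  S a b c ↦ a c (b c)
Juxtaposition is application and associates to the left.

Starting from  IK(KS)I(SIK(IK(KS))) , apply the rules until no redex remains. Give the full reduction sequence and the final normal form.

Answer: normal form = S  (in 3 steps)

Working:
  start: IK(KS)I(SIK(IK(KS)))
  →1  K(KS)I(SIK(IK(KS)))
  →2  KS(SIK(IK(KS)))
  →3  S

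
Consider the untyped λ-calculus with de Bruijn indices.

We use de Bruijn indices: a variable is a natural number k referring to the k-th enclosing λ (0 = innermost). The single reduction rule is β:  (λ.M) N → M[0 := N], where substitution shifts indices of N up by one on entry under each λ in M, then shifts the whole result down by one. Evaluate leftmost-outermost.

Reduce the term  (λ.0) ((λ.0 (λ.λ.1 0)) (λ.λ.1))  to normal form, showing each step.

Answer: normal form = λ.λ.λ.1 0  (in 3 steps)

Working:
  start: (λ.0) ((λ.0 (λ.λ.1 0)) (λ.λ.1))
  →1  (λ.0 (λ.λ.1 0)) (λ.λ.1)
  →2  (λ.λ.1) (λ.λ.1 0)
  →3  λ.λ.λ.1 0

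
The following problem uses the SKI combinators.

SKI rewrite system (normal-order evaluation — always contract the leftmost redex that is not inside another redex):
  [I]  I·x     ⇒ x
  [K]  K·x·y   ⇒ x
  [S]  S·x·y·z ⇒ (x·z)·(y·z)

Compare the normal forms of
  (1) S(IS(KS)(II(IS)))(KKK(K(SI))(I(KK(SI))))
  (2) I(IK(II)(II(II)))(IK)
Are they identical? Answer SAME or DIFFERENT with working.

Term A:
  start: S(IS(KS)(II(IS)))(KKK(K(SI))(I(KK(SI))))
  step 1: S(S(KS)(II(IS)))(KKK(K(SI))(I(KK(SI))))
  step 2: S(S(KS)(I(IS)))(KKK(K(SI))(I(KK(SI))))
  step 3: S(S(KS)(IS))(KKK(K(SI))(I(KK(SI))))
  step 4: S(S(KS)S)(KKK(K(SI))(I(KK(SI))))
  step 5: S(S(KS)S)(K(K(SI))(I(KK(SI))))
  step 6: S(S(KS)S)(K(SI))

Term B:
  start: I(IK(II)(II(II)))(IK)
  step 1: IK(II)(II(II))(IK)
  step 2: K(II)(II(II))(IK)
  step 3: II(IK)
  step 4: I(IK)
  step 5: IK
  step 6: K

Answer: DIFFERENT — A ⇓ S(S(KS)S)(K(SI)), B ⇓ K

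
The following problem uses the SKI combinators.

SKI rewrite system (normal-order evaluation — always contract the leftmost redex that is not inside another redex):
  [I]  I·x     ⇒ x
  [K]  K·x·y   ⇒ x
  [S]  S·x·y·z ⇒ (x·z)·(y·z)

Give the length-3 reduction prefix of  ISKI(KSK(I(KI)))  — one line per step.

  start: ISKI(KSK(I(KI)))
  step 1: SKI(KSK(I(KI)))
  step 2: K(KSK(I(KI)))(I(KSK(I(KI))))
  step 3: KSK(I(KI))

Answer: after 3 steps: KSK(I(KI))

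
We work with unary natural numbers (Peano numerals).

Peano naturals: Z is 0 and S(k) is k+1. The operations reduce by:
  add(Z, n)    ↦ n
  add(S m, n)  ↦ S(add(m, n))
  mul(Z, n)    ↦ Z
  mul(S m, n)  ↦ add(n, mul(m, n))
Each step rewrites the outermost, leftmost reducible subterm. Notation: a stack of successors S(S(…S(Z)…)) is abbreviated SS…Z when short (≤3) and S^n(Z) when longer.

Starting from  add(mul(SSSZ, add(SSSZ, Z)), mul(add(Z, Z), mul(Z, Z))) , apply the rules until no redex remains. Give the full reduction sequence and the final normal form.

Answer: normal form = S^9(Z)  (in 40 steps)

Reduction:
  start: add(mul(SSSZ, add(SSSZ, Z)), mul(add(Z, Z), mul(Z, Z)))
  step 1: add(add(add(SSSZ, Z), mul(SSZ, add(SSSZ, Z))), mul(add(Z, Z), mul(Z, Z)))
  step 2: add(add(S(add(SSZ, Z)), mul(SSZ, add(SSSZ, Z))), mul(add(Z, Z), mul(Z, Z)))
  step 3: add(S(add(add(SSZ, Z), mul(SSZ, add(SSSZ, Z)))), mul(add(Z, Z), mul(Z, Z)))
  step 4: S(add(add(add(SSZ, Z), mul(SSZ, add(SSSZ, Z))), mul(add(Z, Z), mul(Z, Z))))
  step 5: S(add(add(S(add(SZ, Z)), mul(SSZ, add(SSSZ, Z))), mul(add(Z, Z), mul(Z, Z))))
  step 6: S(add(S(add(add(SZ, Z), mul(SSZ, add(SSSZ, Z)))), mul(add(Z, Z), mul(Z, Z))))
  step 7: S(S(add(add(add(SZ, Z), mul(SSZ, add(SSSZ, Z))), mul(add(Z, Z), mul(Z, Z)))))
  step 8: S(S(add(add(S(add(Z, Z)), mul(SSZ, add(SSSZ, Z))), mul(add(Z, Z), mul(Z, Z)))))
  step 9: S(S(add(S(add(add(Z, Z), mul(SSZ, add(SSSZ, Z)))), mul(add(Z, Z), mul(Z, Z)))))
  step 10: S(S(S(add(add(add(Z, Z), mul(SSZ, add(SSSZ, Z))), mul(add(Z, Z), mul(Z, Z))))))
  step 11: S(S(S(add(add(Z, mul(SSZ, add(SSSZ, Z))), mul(add(Z, Z), mul(Z, Z))))))
  step 12: S(S(S(add(mul(SSZ, add(SSSZ, Z)), mul(add(Z, Z), mul(Z, Z))))))
  step 13: S(S(S(add(add(add(SSSZ, Z), mul(SZ, add(SSSZ, Z))), mul(add(Z, Z), mul(Z, Z))))))
  step 14: S(S(S(add(add(S(add(SSZ, Z)), mul(SZ, add(SSSZ, Z))), mul(add(Z, Z), mul(Z, Z))))))
  step 15: S(S(S(add(S(add(add(SSZ, Z), mul(SZ, add(SSSZ, Z)))), mul(add(Z, Z), mul(Z, Z))))))
  step 16: S(S(S(S(add(add(add(SSZ, Z), mul(SZ, add(SSSZ, Z))), mul(add(Z, Z), mul(Z, Z)))))))
  step 17: S(S(S(S(add(add(S(add(SZ, Z)), mul(SZ, add(SSSZ, Z))), mul(add(Z, Z), mul(Z, Z)))))))
  step 18: S(S(S(S(add(S(add(add(SZ, Z), mul(SZ, add(SSSZ, Z)))), mul(add(Z, Z), mul(Z, Z)))))))
  step 19: S(S(S(S(S(add(add(add(SZ, Z), mul(SZ, add(SSSZ, Z))), mul(add(Z, Z), mul(Z, Z))))))))
  step 20: S(S(S(S(S(add(add(S(add(Z, Z)), mul(SZ, add(SSSZ, Z))), mul(add(Z, Z), mul(Z, Z))))))))
  step 21: S(S(S(S(S(add(S(add(add(Z, Z), mul(SZ, add(SSSZ, Z)))), mul(add(Z, Z), mul(Z, Z))))))))
  step 22: S(S(S(S(S(S(add(add(add(Z, Z), mul(SZ, add(SSSZ, Z))), mul(add(Z, Z), mul(Z, Z)))))))))
  step 23: S(S(S(S(S(S(add(add(Z, mul(SZ, add(SSSZ, Z))), mul(add(Z, Z), mul(Z, Z)))))))))
  step 24: S(S(S(S(S(S(add(mul(SZ, add(SSSZ, Z)), mul(add(Z, Z), mul(Z, Z)))))))))
  step 25: S(S(S(S(S(S(add(add(add(SSSZ, Z), mul(Z, add(SSSZ, Z))), mul(add(Z, Z), mul(Z, Z)))))))))
  step 26: S(S(S(S(S(S(add(add(S(add(SSZ, Z)), mul(Z, add(SSSZ, Z))), mul(add(Z, Z), mul(Z, Z)))))))))
  step 27: S(S(S(S(S(S(add(S(add(add(SSZ, Z), mul(Z, add(SSSZ, Z)))), mul(add(Z, Z), mul(Z, Z)))))))))
  step 28: S(S(S(S(S(S(S(add(add(add(SSZ, Z), mul(Z, add(SSSZ, Z))), mul(add(Z, Z), mul(Z, Z))))))))))
  step 29: S(S(S(S(S(S(S(add(add(S(add(SZ, Z)), mul(Z, add(SSSZ, Z))), mul(add(Z, Z), mul(Z, Z))))))))))
  step 30: S(S(S(S(S(S(S(add(S(add(add(SZ, Z), mul(Z, add(SSSZ, Z)))), mul(add(Z, Z), mul(Z, Z))))))))))
  step 31: S(S(S(S(S(S(S(S(add(add(add(SZ, Z), mul(Z, add(SSSZ, Z))), mul(add(Z, Z), mul(Z, Z)))))))))))
  step 32: S(S(S(S(S(S(S(S(add(add(S(add(Z, Z)), mul(Z, add(SSSZ, Z))), mul(add(Z, Z), mul(Z, Z)))))))))))
  step 33: S(S(S(S(S(S(S(S(add(S(add(add(Z, Z), mul(Z, add(SSSZ, Z)))), mul(add(Z, Z), mul(Z, Z)))))))))))
  step 34: S(S(S(S(S(S(S(S(S(add(add(add(Z, Z), mul(Z, add(SSSZ, Z))), mul(add(Z, Z), mul(Z, Z))))))))))))
  step 35: S(S(S(S(S(S(S(S(S(add(add(Z, mul(Z, add(SSSZ, Z))), mul(add(Z, Z), mul(Z, Z))))))))))))
  step 36: S(S(S(S(S(S(S(S(S(add(mul(Z, add(SSSZ, Z)), mul(add(Z, Z), mul(Z, Z))))))))))))
  step 37: S(S(S(S(S(S(S(S(S(add(Z, mul(add(Z, Z), mul(Z, Z))))))))))))
  step 38: S(S(S(S(S(S(S(S(S(mul(add(Z, Z), mul(Z, Z)))))))))))
  step 39: S(S(S(S(S(S(S(S(S(mul(Z, mul(Z, Z)))))))))))
  step 40: S^9(Z)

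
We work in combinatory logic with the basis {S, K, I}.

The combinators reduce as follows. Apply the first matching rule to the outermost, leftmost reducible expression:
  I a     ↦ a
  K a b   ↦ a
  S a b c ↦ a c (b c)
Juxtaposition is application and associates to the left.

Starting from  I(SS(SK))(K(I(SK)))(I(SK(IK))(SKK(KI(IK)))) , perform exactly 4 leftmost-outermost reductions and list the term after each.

  start: I(SS(SK))(K(I(SK)))(I(SK(IK))(SKK(KI(IK))))
  step 1: SS(SK)(K(I(SK)))(I(SK(IK))(SKK(KI(IK))))
  step 2: S(K(I(SK)))(SK(K(I(SK))))(I(SK(IK))(SKK(KI(IK))))
  step 3: K(I(SK))(I(SK(IK))(SKK(KI(IK))))(SK(K(I(SK)))(I(SK(IK))(SKK(KI(IK)))))
  step 4: I(SK)(SK(K(I(SK)))(I(SK(IK))(SKK(KI(IK)))))

Answer: after 4 steps: I(SK)(SK(K(I(SK)))(I(SK(IK))(SKK(KI(IK)))))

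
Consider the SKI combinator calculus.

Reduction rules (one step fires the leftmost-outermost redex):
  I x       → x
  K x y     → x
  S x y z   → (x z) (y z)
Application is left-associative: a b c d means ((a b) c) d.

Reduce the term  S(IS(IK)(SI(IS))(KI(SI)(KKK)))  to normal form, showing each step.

Answer: normal form = SK  (in 7 steps)

Reduction:
  start: S(IS(IK)(SI(IS))(KI(SI)(KKK)))
  [1] S(S(IK)(SI(IS))(KI(SI)(KKK)))
  [2] S(IK(KI(SI)(KKK))(SI(IS)(KI(SI)(KKK))))
  [3] S(K(KI(SI)(KKK))(SI(IS)(KI(SI)(KKK))))
  [4] S(KI(SI)(KKK))
  [5] S(I(KKK))
  [6] S(KKK)
  [7] SK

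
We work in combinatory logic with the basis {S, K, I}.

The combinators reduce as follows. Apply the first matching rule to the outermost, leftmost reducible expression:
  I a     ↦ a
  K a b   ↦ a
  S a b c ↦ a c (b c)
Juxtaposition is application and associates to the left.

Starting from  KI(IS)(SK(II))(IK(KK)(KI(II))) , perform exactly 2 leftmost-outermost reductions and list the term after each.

Answer: after 2 steps: SK(II)(IK(KK)(KI(II)))

Reduction:
  start: KI(IS)(SK(II))(IK(KK)(KI(II)))
  [1] I(SK(II))(IK(KK)(KI(II)))
  [2] SK(II)(IK(KK)(KI(II)))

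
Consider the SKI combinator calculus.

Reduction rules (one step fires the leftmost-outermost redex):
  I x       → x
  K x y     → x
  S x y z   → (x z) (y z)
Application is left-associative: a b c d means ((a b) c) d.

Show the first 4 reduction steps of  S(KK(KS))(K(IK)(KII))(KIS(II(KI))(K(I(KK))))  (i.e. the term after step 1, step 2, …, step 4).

  start: S(KK(KS))(K(IK)(KII))(KIS(II(KI))(K(I(KK))))
  step 1: KK(KS)(KIS(II(KI))(K(I(KK))))(K(IK)(KII)(KIS(II(KI))(K(I(KK)))))
  step 2: K(KIS(II(KI))(K(I(KK))))(K(IK)(KII)(KIS(II(KI))(K(I(KK)))))
  step 3: KIS(II(KI))(K(I(KK)))
  step 4: I(II(KI))(K(I(KK)))

Answer: after 4 steps: I(II(KI))(K(I(KK)))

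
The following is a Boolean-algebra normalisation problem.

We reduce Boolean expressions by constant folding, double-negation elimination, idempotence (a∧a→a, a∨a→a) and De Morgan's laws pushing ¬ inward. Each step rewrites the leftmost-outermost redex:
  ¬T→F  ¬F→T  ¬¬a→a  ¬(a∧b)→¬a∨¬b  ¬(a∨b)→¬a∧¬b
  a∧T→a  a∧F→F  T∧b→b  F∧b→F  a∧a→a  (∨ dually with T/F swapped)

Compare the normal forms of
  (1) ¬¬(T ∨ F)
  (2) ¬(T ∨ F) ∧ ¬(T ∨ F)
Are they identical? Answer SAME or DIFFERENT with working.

Answer: DIFFERENT — A ⇓ T, B ⇓ F

Derivation:
Term A:
  start: ¬¬(T ∨ F)
  →1  T ∨ F
  →2  T

Term B:
  start: ¬(T ∨ F) ∧ ¬(T ∨ F)
  →1  ¬(T ∨ F)
  →2  ¬T ∧ ¬F
  →3  F ∧ ¬F
  →4  F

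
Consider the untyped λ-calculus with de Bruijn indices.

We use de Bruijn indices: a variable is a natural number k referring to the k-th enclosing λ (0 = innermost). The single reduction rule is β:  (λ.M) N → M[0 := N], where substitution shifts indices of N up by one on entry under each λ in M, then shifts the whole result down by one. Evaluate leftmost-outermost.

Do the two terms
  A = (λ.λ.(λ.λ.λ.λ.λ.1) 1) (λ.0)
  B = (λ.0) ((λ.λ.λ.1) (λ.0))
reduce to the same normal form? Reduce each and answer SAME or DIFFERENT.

Term A:
  start: (λ.λ.(λ.λ.λ.λ.λ.1) 1) (λ.0)
  →1  λ.(λ.λ.λ.λ.λ.1) (λ.0)
  →2  λ.λ.λ.λ.λ.1

Term B:
  start: (λ.0) ((λ.λ.λ.1) (λ.0))
  →1  (λ.λ.λ.1) (λ.0)
  →2  λ.λ.1

Answer: DIFFERENT — A ⇓ λ.λ.λ.λ.λ.1, B ⇓ λ.λ.1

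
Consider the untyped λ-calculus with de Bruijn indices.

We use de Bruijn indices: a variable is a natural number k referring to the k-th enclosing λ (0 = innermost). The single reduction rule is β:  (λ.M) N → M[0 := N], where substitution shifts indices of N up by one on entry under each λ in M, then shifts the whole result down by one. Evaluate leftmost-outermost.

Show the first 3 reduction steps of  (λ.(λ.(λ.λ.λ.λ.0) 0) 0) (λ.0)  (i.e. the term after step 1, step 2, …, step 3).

  start: (λ.(λ.(λ.λ.λ.λ.0) 0) 0) (λ.0)
  step 1: (λ.(λ.λ.λ.λ.0) 0) (λ.0)
  step 2: (λ.λ.λ.λ.0) (λ.0)
  step 3: λ.λ.λ.0

Answer: after 3 steps: λ.λ.λ.0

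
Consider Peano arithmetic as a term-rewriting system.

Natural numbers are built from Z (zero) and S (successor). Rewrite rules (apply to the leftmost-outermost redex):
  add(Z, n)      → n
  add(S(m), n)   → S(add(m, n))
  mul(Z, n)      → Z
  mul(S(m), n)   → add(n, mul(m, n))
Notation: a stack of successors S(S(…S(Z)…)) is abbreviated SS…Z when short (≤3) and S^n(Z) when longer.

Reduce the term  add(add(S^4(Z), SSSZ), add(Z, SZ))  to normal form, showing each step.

  start: add(add(S^4(Z), SSSZ), add(Z, SZ))
  step 1: add(S(add(SSSZ, SSSZ)), add(Z, SZ))
  step 2: S(add(add(SSSZ, SSSZ), add(Z, SZ)))
  step 3: S(add(S(add(SSZ, SSSZ)), add(Z, SZ)))
  step 4: S(S(add(add(SSZ, SSSZ), add(Z, SZ))))
  step 5: S(S(add(S(add(SZ, SSSZ)), add(Z, SZ))))
  step 6: S(S(S(add(add(SZ, SSSZ), add(Z, SZ)))))
  step 7: S(S(S(add(S(add(Z, SSSZ)), add(Z, SZ)))))
  step 8: S(S(S(S(add(add(Z, SSSZ), add(Z, SZ))))))
  step 9: S(S(S(S(add(SSSZ, add(Z, SZ))))))
  step 10: S(S(S(S(S(add(SSZ, add(Z, SZ)))))))
  step 11: S(S(S(S(S(S(add(SZ, add(Z, SZ))))))))
  step 12: S(S(S(S(S(S(S(add(Z, add(Z, SZ)))))))))
  step 13: S(S(S(S(S(S(S(add(Z, SZ))))))))
  step 14: S^8(Z)

Answer: normal form = S^8(Z)  (in 14 steps)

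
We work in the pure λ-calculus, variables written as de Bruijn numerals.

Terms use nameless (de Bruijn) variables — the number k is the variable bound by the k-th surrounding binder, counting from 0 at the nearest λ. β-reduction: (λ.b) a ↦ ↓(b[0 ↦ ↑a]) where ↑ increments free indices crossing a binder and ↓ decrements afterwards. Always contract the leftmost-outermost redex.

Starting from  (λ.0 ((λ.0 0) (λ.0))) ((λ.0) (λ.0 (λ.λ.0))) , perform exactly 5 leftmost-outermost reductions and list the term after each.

  start: (λ.0 ((λ.0 0) (λ.0))) ((λ.0) (λ.0 (λ.λ.0)))
  →1  (λ.0) (λ.0 (λ.λ.0)) ((λ.0 0) (λ.0))
  →2  (λ.0 (λ.λ.0)) ((λ.0 0) (λ.0))
  →3  (λ.0 0) (λ.0) (λ.λ.0)
  →4  (λ.0) (λ.0) (λ.λ.0)
  →5  (λ.0) (λ.λ.0)

Answer: after 5 steps: (λ.0) (λ.λ.0)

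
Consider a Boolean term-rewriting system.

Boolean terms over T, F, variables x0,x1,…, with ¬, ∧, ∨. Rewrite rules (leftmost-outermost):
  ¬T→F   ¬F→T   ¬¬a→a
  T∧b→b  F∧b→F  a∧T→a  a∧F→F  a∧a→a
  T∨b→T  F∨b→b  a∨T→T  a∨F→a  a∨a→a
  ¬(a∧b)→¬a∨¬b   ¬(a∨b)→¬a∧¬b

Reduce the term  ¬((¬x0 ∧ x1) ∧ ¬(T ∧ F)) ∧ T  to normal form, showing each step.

  start: ¬((¬x0 ∧ x1) ∧ ¬(T ∧ F)) ∧ T
  step 1: ¬((¬x0 ∧ x1) ∧ ¬(T ∧ F))
  step 2: ¬(¬x0 ∧ x1) ∨ ¬¬(T ∧ F)
  step 3: (¬¬x0 ∨ ¬x1) ∨ ¬¬(T ∧ F)
  step 4: (x0 ∨ ¬x1) ∨ ¬¬(T ∧ F)
  step 5: (x0 ∨ ¬x1) ∨ (T ∧ F)
  step 6: (x0 ∨ ¬x1) ∨ F
  step 7: x0 ∨ ¬x1

Answer: normal form = x0 ∨ ¬x1  (in 7 steps)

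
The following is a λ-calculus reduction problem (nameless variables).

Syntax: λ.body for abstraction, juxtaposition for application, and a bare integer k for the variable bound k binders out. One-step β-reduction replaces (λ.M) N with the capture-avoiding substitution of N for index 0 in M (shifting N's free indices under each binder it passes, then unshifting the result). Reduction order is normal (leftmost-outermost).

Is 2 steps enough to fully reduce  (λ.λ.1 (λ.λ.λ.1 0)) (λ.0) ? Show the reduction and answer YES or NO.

Answer: YES — reaches normal form λ.λ.λ.λ.1 0 in 2 ≤ 2 steps

Derivation:
  start: (λ.λ.1 (λ.λ.λ.1 0)) (λ.0)
  [1] λ.(λ.0) (λ.λ.λ.1 0)
  [2] λ.λ.λ.λ.1 0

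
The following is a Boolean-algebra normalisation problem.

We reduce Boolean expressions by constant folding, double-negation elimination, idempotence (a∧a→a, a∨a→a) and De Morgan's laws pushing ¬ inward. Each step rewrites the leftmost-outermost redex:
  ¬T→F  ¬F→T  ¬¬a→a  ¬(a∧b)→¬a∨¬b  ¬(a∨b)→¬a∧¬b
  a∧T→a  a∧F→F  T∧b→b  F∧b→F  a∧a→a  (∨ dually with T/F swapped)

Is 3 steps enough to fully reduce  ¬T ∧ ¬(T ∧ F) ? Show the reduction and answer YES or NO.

Answer: YES — reaches normal form F in 2 ≤ 3 steps

Derivation:
  start: ¬T ∧ ¬(T ∧ F)
  [1] F ∧ ¬(T ∧ F)
  [2] F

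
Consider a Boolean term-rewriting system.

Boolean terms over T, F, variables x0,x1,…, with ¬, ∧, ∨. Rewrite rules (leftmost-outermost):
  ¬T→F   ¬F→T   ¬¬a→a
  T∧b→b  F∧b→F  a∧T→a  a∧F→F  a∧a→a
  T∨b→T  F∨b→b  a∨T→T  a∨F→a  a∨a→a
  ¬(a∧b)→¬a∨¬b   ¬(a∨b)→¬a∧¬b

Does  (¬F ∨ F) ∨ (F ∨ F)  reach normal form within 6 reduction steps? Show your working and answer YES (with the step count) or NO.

  start: (¬F ∨ F) ∨ (F ∨ F)
  [1] ¬F ∨ (F ∨ F)
  [2] T ∨ (F ∨ F)
  [3] T

Answer: YES — reaches normal form T in 3 ≤ 6 steps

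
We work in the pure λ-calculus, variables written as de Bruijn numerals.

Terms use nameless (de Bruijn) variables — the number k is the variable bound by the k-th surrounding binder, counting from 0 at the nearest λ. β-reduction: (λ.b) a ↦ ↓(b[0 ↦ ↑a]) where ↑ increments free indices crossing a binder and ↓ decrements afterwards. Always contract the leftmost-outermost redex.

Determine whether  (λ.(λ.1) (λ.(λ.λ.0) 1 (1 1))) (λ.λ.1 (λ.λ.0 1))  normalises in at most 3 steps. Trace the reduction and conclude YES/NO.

Answer: YES — reaches normal form λ.λ.1 (λ.λ.0 1) in 2 ≤ 3 steps

Working:
  start: (λ.(λ.1) (λ.(λ.λ.0) 1 (1 1))) (λ.λ.1 (λ.λ.0 1))
  step 1: (λ.λ.λ.1 (λ.λ.0 1)) (λ.(λ.λ.0) (λ.λ.1 (λ.λ.0 1)) ((λ.λ.1 (λ.λ.0 1)) (λ.λ.1 (λ.λ.0 1))))
  step 2: λ.λ.1 (λ.λ.0 1)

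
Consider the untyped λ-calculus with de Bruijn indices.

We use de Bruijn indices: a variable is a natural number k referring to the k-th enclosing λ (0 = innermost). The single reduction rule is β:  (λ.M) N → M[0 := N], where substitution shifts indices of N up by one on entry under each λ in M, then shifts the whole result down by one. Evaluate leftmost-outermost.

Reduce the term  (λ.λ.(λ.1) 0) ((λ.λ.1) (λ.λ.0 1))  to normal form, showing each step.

  start: (λ.λ.(λ.1) 0) ((λ.λ.1) (λ.λ.0 1))
  [1] λ.(λ.1) 0
  [2] λ.0

Answer: normal form = λ.0  (in 2 steps)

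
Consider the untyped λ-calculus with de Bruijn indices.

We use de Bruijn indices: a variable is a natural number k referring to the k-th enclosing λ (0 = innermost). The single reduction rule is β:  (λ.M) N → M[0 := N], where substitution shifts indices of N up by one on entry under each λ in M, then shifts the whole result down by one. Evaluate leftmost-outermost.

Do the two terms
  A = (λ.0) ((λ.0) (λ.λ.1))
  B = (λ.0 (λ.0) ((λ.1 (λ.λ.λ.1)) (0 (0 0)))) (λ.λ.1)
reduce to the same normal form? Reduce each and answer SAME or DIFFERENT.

Answer: DIFFERENT — A ⇓ λ.λ.1, B ⇓ λ.0

Derivation:
Term A:
  start: (λ.0) ((λ.0) (λ.λ.1))
  step 1: (λ.0) (λ.λ.1)
  step 2: λ.λ.1

Term B:
  start: (λ.0 (λ.0) ((λ.1 (λ.λ.λ.1)) (0 (0 0)))) (λ.λ.1)
  step 1: (λ.λ.1) (λ.0) ((λ.(λ.λ.1) (λ.λ.λ.1)) ((λ.λ.1) ((λ.λ.1) (λ.λ.1))))
  step 2: (λ.λ.0) ((λ.(λ.λ.1) (λ.λ.λ.1)) ((λ.λ.1) ((λ.λ.1) (λ.λ.1))))
  step 3: λ.0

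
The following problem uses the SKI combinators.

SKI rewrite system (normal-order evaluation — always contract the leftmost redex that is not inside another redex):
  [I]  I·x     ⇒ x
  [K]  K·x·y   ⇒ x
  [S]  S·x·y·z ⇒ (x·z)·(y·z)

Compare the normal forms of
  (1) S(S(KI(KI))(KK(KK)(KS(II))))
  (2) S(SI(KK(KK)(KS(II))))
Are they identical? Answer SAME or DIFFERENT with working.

Term A:
  start: S(S(KI(KI))(KK(KK)(KS(II))))
  [1] S(SI(KK(KK)(KS(II))))
  [2] S(SI(K(KS(II))))
  [3] S(SI(KS))

Term B:
  start: S(SI(KK(KK)(KS(II))))
  [1] S(SI(K(KS(II))))
  [2] S(SI(KS))

Answer: SAME — A ⇓ S(SI(KS)), B ⇓ S(SI(KS))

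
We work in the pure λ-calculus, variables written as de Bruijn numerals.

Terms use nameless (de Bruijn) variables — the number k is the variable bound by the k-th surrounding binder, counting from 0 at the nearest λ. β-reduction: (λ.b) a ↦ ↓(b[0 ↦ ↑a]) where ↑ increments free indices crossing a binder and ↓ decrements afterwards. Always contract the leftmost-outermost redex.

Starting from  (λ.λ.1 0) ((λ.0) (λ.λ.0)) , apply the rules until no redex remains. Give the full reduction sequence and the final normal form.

Answer: normal form = λ.λ.0  (in 3 steps)

Reduction:
  start: (λ.λ.1 0) ((λ.0) (λ.λ.0))
  →1  λ.(λ.0) (λ.λ.0) 0
  →2  λ.(λ.λ.0) 0
  →3  λ.λ.0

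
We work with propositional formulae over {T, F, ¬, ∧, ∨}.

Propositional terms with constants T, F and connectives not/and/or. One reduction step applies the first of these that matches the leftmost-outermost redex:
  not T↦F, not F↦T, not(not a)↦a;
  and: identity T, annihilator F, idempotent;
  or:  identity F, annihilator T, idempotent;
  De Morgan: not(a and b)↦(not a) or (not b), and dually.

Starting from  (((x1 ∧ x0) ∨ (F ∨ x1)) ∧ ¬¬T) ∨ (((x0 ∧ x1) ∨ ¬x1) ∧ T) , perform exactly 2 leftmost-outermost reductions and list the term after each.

Answer: after 2 steps: (((x1 ∧ x0) ∨ x1) ∧ T) ∨ (((x0 ∧ x1) ∨ ¬x1) ∧ T)

Reduction:
  start: (((x1 ∧ x0) ∨ (F ∨ x1)) ∧ ¬¬T) ∨ (((x0 ∧ x1) ∨ ¬x1) ∧ T)
  step 1: (((x1 ∧ x0) ∨ x1) ∧ ¬¬T) ∨ (((x0 ∧ x1) ∨ ¬x1) ∧ T)
  step 2: (((x1 ∧ x0) ∨ x1) ∧ T) ∨ (((x0 ∧ x1) ∨ ¬x1) ∧ T)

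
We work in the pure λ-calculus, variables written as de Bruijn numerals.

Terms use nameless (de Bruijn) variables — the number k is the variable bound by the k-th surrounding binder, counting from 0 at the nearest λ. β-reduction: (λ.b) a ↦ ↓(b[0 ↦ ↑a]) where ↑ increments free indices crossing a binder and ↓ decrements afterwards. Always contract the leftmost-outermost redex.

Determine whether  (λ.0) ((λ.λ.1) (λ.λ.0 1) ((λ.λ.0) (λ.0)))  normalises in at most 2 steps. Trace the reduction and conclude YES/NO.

  start: (λ.0) ((λ.λ.1) (λ.λ.0 1) ((λ.λ.0) (λ.0)))
  [1] (λ.λ.1) (λ.λ.0 1) ((λ.λ.0) (λ.0))
  [2] (λ.λ.λ.0 1) ((λ.λ.0) (λ.0))

Answer: NO — after 2 steps the term is (λ.λ.λ.0 1) ((λ.λ.0) (λ.0)), not yet normal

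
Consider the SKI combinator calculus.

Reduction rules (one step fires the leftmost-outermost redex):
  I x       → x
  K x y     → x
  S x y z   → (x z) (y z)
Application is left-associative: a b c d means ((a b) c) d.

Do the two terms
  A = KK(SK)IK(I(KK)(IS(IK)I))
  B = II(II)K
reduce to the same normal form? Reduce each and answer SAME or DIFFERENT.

Term A:
  start: KK(SK)IK(I(KK)(IS(IK)I))
  step 1: KIK(I(KK)(IS(IK)I))
  step 2: I(I(KK)(IS(IK)I))
  step 3: I(KK)(IS(IK)I)
  step 4: KK(IS(IK)I)
  step 5: K

Term B:
  start: II(II)K
  step 1: I(II)K
  step 2: IIK
  step 3: IK
  step 4: K

Answer: SAME — A ⇓ K, B ⇓ K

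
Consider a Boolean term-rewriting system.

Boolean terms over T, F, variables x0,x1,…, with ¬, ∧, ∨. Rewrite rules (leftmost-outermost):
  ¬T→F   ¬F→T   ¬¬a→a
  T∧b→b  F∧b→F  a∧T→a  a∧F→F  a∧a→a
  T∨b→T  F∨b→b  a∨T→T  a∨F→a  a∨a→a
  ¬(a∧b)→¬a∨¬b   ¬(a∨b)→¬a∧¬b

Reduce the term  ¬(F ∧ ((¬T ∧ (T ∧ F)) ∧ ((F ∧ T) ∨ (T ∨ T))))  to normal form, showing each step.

Answer: normal form = T  (in 3 steps)

Derivation:
  start: ¬(F ∧ ((¬T ∧ (T ∧ F)) ∧ ((F ∧ T) ∨ (T ∨ T))))
  →1  ¬F ∨ ¬((¬T ∧ (T ∧ F)) ∧ ((F ∧ T) ∨ (T ∨ T)))
  →2  T ∨ ¬((¬T ∧ (T ∧ F)) ∧ ((F ∧ T) ∨ (T ∨ T)))
  →3  T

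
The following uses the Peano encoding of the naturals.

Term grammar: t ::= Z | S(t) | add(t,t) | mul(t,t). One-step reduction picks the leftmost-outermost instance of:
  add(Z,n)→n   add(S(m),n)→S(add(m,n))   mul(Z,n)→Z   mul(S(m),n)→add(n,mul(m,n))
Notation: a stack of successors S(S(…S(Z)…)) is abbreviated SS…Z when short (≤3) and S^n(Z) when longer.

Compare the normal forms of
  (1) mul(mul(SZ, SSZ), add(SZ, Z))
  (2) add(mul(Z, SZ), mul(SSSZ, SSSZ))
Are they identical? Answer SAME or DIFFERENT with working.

Answer: DIFFERENT — A ⇓ SSZ, B ⇓ S^9(Z)

Derivation:
Term A:
  start: mul(mul(SZ, SSZ), add(SZ, Z))
  →1  mul(add(SSZ, mul(Z, SSZ)), add(SZ, Z))
  →2  mul(S(add(SZ, mul(Z, SSZ))), add(SZ, Z))
  →3  add(add(SZ, Z), mul(add(SZ, mul(Z, SSZ)), add(SZ, Z)))
  →4  add(S(add(Z, Z)), mul(add(SZ, mul(Z, SSZ)), add(SZ, Z)))
  →5  S(add(add(Z, Z), mul(add(SZ, mul(Z, SSZ)), add(SZ, Z))))
  →6  S(add(Z, mul(add(SZ, mul(Z, SSZ)), add(SZ, Z))))
  →7  S(mul(add(SZ, mul(Z, SSZ)), add(SZ, Z)))
  →8  S(mul(S(add(Z, mul(Z, SSZ))), add(SZ, Z)))
  →9  S(add(add(SZ, Z), mul(add(Z, mul(Z, SSZ)), add(SZ, Z))))
  →10  S(add(S(add(Z, Z)), mul(add(Z, mul(Z, SSZ)), add(SZ, Z))))
  →11  S(S(add(add(Z, Z), mul(add(Z, mul(Z, SSZ)), add(SZ, Z)))))
  →12  S(S(add(Z, mul(add(Z, mul(Z, SSZ)), add(SZ, Z)))))
  →13  S(S(mul(add(Z, mul(Z, SSZ)), add(SZ, Z))))
  →14  S(S(mul(mul(Z, SSZ), add(SZ, Z))))
  →15  S(S(mul(Z, add(SZ, Z))))
  →16  SSZ

Term B:
  start: add(mul(Z, SZ), mul(SSSZ, SSSZ))
  →1  add(Z, mul(SSSZ, SSSZ))
  →2  mul(SSSZ, SSSZ)
  →3  add(SSSZ, mul(SSZ, SSSZ))
  →4  S(add(SSZ, mul(SSZ, SSSZ)))
  →5  S(S(add(SZ, mul(SSZ, SSSZ))))
  →6  S(S(S(add(Z, mul(SSZ, SSSZ)))))
  →7  S(S(S(mul(SSZ, SSSZ))))
  →8  S(S(S(add(SSSZ, mul(SZ, SSSZ)))))
  →9  S(S(S(S(add(SSZ, mul(SZ, SSSZ))))))
  →10  S(S(S(S(S(add(SZ, mul(SZ, SSSZ)))))))
  →11  S(S(S(S(S(S(add(Z, mul(SZ, SSSZ))))))))
  →12  S(S(S(S(S(S(mul(SZ, SSSZ)))))))
  →13  S(S(S(S(S(S(add(SSSZ, mul(Z, SSSZ))))))))
  →14  S(S(S(S(S(S(S(add(SSZ, mul(Z, SSSZ)))))))))
  →15  S(S(S(S(S(S(S(S(add(SZ, mul(Z, SSSZ))))))))))
  →16  S(S(S(S(S(S(S(S(S(add(Z, mul(Z, SSSZ)))))))))))
  →17  S(S(S(S(S(S(S(S(S(mul(Z, SSSZ))))))))))
  →18  S^9(Z)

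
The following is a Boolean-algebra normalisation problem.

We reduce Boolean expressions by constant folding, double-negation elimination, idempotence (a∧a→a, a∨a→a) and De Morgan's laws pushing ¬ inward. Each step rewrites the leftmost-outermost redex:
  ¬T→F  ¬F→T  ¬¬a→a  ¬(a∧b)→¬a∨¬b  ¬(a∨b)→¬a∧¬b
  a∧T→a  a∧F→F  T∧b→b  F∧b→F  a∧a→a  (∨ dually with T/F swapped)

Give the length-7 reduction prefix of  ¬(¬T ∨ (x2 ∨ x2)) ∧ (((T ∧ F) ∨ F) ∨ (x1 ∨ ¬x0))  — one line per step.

  start: ¬(¬T ∨ (x2 ∨ x2)) ∧ (((T ∧ F) ∨ F) ∨ (x1 ∨ ¬x0))
  step 1: (¬¬T ∧ ¬(x2 ∨ x2)) ∧ (((T ∧ F) ∨ F) ∨ (x1 ∨ ¬x0))
  step 2: (T ∧ ¬(x2 ∨ x2)) ∧ (((T ∧ F) ∨ F) ∨ (x1 ∨ ¬x0))
  step 3: ¬(x2 ∨ x2) ∧ (((T ∧ F) ∨ F) ∨ (x1 ∨ ¬x0))
  step 4: (¬x2 ∧ ¬x2) ∧ (((T ∧ F) ∨ F) ∨ (x1 ∨ ¬x0))
  step 5: ¬x2 ∧ (((T ∧ F) ∨ F) ∨ (x1 ∨ ¬x0))
  step 6: ¬x2 ∧ ((T ∧ F) ∨ (x1 ∨ ¬x0))
  step 7: ¬x2 ∧ (F ∨ (x1 ∨ ¬x0))

Answer: after 7 steps: ¬x2 ∧ (F ∨ (x1 ∨ ¬x0))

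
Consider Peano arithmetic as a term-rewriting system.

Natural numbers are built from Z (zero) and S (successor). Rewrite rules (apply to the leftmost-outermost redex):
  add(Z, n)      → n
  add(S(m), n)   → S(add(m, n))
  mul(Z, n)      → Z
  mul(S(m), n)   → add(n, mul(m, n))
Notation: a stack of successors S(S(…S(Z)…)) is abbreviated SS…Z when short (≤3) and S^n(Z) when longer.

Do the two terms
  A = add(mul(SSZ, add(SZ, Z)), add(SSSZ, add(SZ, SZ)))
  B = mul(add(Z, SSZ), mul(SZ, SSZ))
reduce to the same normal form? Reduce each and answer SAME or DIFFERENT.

Answer: DIFFERENT — A ⇓ S^7(Z), B ⇓ S^4(Z)

Working:
Term A:
  start: add(mul(SSZ, add(SZ, Z)), add(SSSZ, add(SZ, SZ)))
  →1  add(add(add(SZ, Z), mul(SZ, add(SZ, Z))), add(SSSZ, add(SZ, SZ)))
  →2  add(add(S(add(Z, Z)), mul(SZ, add(SZ, Z))), add(SSSZ, add(SZ, SZ)))
  →3  add(S(add(add(Z, Z), mul(SZ, add(SZ, Z)))), add(SSSZ, add(SZ, SZ)))
  →4  S(add(add(add(Z, Z), mul(SZ, add(SZ, Z))), add(SSSZ, add(SZ, SZ))))
  →5  S(add(add(Z, mul(SZ, add(SZ, Z))), add(SSSZ, add(SZ, SZ))))
  →6  S(add(mul(SZ, add(SZ, Z)), add(SSSZ, add(SZ, SZ))))
  →7  S(add(add(add(SZ, Z), mul(Z, add(SZ, Z))), add(SSSZ, add(SZ, SZ))))
  →8  S(add(add(S(add(Z, Z)), mul(Z, add(SZ, Z))), add(SSSZ, add(SZ, SZ))))
  →9  S(add(S(add(add(Z, Z), mul(Z, add(SZ, Z)))), add(SSSZ, add(SZ, SZ))))
  →10  S(S(add(add(add(Z, Z), mul(Z, add(SZ, Z))), add(SSSZ, add(SZ, SZ)))))
  →11  S(S(add(add(Z, mul(Z, add(SZ, Z))), add(SSSZ, add(SZ, SZ)))))
  →12  S(S(add(mul(Z, add(SZ, Z)), add(SSSZ, add(SZ, SZ)))))
  →13  S(S(add(Z, add(SSSZ, add(SZ, SZ)))))
  →14  S(S(add(SSSZ, add(SZ, SZ))))
  →15  S(S(S(add(SSZ, add(SZ, SZ)))))
  →16  S(S(S(S(add(SZ, add(SZ, SZ))))))
  →17  S(S(S(S(S(add(Z, add(SZ, SZ)))))))
  →18  S(S(S(S(S(add(SZ, SZ))))))
  →19  S(S(S(S(S(S(add(Z, SZ)))))))
  →20  S^7(Z)

Term B:
  start: mul(add(Z, SSZ), mul(SZ, SSZ))
  →1  mul(SSZ, mul(SZ, SSZ))
  →2  add(mul(SZ, SSZ), mul(SZ, mul(SZ, SSZ)))
  →3  add(add(SSZ, mul(Z, SSZ)), mul(SZ, mul(SZ, SSZ)))
  →4  add(S(add(SZ, mul(Z, SSZ))), mul(SZ, mul(SZ, SSZ)))
  →5  S(add(add(SZ, mul(Z, SSZ)), mul(SZ, mul(SZ, SSZ))))
  →6  S(add(S(add(Z, mul(Z, SSZ))), mul(SZ, mul(SZ, SSZ))))
  →7  S(S(add(add(Z, mul(Z, SSZ)), mul(SZ, mul(SZ, SSZ)))))
  →8  S(S(add(mul(Z, SSZ), mul(SZ, mul(SZ, SSZ)))))
  →9  S(S(add(Z, mul(SZ, mul(SZ, SSZ)))))
  →10  S(S(mul(SZ, mul(SZ, SSZ))))
  →11  S(S(add(mul(SZ, SSZ), mul(Z, mul(SZ, SSZ)))))
  →12  S(S(add(add(SSZ, mul(Z, SSZ)), mul(Z, mul(SZ, SSZ)))))
  →13  S(S(add(S(add(SZ, mul(Z, SSZ))), mul(Z, mul(SZ, SSZ)))))
  →14  S(S(S(add(add(SZ, mul(Z, SSZ)), mul(Z, mul(SZ, SSZ))))))
  →15  S(S(S(add(S(add(Z, mul(Z, SSZ))), mul(Z, mul(SZ, SSZ))))))
  →16  S(S(S(S(add(add(Z, mul(Z, SSZ)), mul(Z, mul(SZ, SSZ)))))))
  →17  S(S(S(S(add(mul(Z, SSZ), mul(Z, mul(SZ, SSZ)))))))
  →18  S(S(S(S(add(Z, mul(Z, mul(SZ, SSZ)))))))
  →19  S(S(S(S(mul(Z, mul(SZ, SSZ))))))
  →20  S^4(Z)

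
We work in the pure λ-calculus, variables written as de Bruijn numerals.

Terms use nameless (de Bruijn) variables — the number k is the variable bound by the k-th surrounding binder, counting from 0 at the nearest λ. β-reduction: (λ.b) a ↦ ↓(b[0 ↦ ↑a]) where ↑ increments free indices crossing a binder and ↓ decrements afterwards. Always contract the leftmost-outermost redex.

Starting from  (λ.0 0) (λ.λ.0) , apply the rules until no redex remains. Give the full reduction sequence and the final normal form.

  start: (λ.0 0) (λ.λ.0)
  →1  (λ.λ.0) (λ.λ.0)
  →2  λ.0

Answer: normal form = λ.0  (in 2 steps)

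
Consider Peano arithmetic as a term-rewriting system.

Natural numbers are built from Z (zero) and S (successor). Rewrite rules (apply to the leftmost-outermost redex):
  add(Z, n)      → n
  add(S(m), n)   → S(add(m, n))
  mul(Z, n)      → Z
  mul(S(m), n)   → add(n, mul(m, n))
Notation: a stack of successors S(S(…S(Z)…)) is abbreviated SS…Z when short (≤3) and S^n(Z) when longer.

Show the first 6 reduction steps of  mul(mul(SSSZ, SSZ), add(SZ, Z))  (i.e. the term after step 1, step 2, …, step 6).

  start: mul(mul(SSSZ, SSZ), add(SZ, Z))
  step 1: mul(add(SSZ, mul(SSZ, SSZ)), add(SZ, Z))
  step 2: mul(S(add(SZ, mul(SSZ, SSZ))), add(SZ, Z))
  step 3: add(add(SZ, Z), mul(add(SZ, mul(SSZ, SSZ)), add(SZ, Z)))
  step 4: add(S(add(Z, Z)), mul(add(SZ, mul(SSZ, SSZ)), add(SZ, Z)))
  step 5: S(add(add(Z, Z), mul(add(SZ, mul(SSZ, SSZ)), add(SZ, Z))))
  step 6: S(add(Z, mul(add(SZ, mul(SSZ, SSZ)), add(SZ, Z))))

Answer: after 6 steps: S(add(Z, mul(add(SZ, mul(SSZ, SSZ)), add(SZ, Z))))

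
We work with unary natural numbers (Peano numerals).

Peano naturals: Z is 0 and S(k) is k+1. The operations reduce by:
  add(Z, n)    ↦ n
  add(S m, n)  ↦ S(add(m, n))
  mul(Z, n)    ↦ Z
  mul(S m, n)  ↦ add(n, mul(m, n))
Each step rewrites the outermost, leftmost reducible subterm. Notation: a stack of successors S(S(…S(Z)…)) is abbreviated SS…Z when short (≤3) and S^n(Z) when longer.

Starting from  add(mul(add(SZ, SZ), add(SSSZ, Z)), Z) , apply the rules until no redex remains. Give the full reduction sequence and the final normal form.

Answer: normal form = S^6(Z)  (in 28 steps)

Reduction:
  start: add(mul(add(SZ, SZ), add(SSSZ, Z)), Z)
  step 1: add(mul(S(add(Z, SZ)), add(SSSZ, Z)), Z)
  step 2: add(add(add(SSSZ, Z), mul(add(Z, SZ), add(SSSZ, Z))), Z)
  step 3: add(add(S(add(SSZ, Z)), mul(add(Z, SZ), add(SSSZ, Z))), Z)
  step 4: add(S(add(add(SSZ, Z), mul(add(Z, SZ), add(SSSZ, Z)))), Z)
  step 5: S(add(add(add(SSZ, Z), mul(add(Z, SZ), add(SSSZ, Z))), Z))
  step 6: S(add(add(S(add(SZ, Z)), mul(add(Z, SZ), add(SSSZ, Z))), Z))
  step 7: S(add(S(add(add(SZ, Z), mul(add(Z, SZ), add(SSSZ, Z)))), Z))
  step 8: S(S(add(add(add(SZ, Z), mul(add(Z, SZ), add(SSSZ, Z))), Z)))
  step 9: S(S(add(add(S(add(Z, Z)), mul(add(Z, SZ), add(SSSZ, Z))), Z)))
  step 10: S(S(add(S(add(add(Z, Z), mul(add(Z, SZ), add(SSSZ, Z)))), Z)))
  step 11: S(S(S(add(add(add(Z, Z), mul(add(Z, SZ), add(SSSZ, Z))), Z))))
  step 12: S(S(S(add(add(Z, mul(add(Z, SZ), add(SSSZ, Z))), Z))))
  step 13: S(S(S(add(mul(add(Z, SZ), add(SSSZ, Z)), Z))))
  step 14: S(S(S(add(mul(SZ, add(SSSZ, Z)), Z))))
  step 15: S(S(S(add(add(add(SSSZ, Z), mul(Z, add(SSSZ, Z))), Z))))
  step 16: S(S(S(add(add(S(add(SSZ, Z)), mul(Z, add(SSSZ, Z))), Z))))
  step 17: S(S(S(add(S(add(add(SSZ, Z), mul(Z, add(SSSZ, Z)))), Z))))
  step 18: S(S(S(S(add(add(add(SSZ, Z), mul(Z, add(SSSZ, Z))), Z)))))
  step 19: S(S(S(S(add(add(S(add(SZ, Z)), mul(Z, add(SSSZ, Z))), Z)))))
  step 20: S(S(S(S(add(S(add(add(SZ, Z), mul(Z, add(SSSZ, Z)))), Z)))))
  step 21: S(S(S(S(S(add(add(add(SZ, Z), mul(Z, add(SSSZ, Z))), Z))))))
  step 22: S(S(S(S(S(add(add(S(add(Z, Z)), mul(Z, add(SSSZ, Z))), Z))))))
  step 23: S(S(S(S(S(add(S(add(add(Z, Z), mul(Z, add(SSSZ, Z)))), Z))))))
  step 24: S(S(S(S(S(S(add(add(add(Z, Z), mul(Z, add(SSSZ, Z))), Z)))))))
  step 25: S(S(S(S(S(S(add(add(Z, mul(Z, add(SSSZ, Z))), Z)))))))
  step 26: S(S(S(S(S(S(add(mul(Z, add(SSSZ, Z)), Z)))))))
  step 27: S(S(S(S(S(S(add(Z, Z)))))))
  step 28: S^6(Z)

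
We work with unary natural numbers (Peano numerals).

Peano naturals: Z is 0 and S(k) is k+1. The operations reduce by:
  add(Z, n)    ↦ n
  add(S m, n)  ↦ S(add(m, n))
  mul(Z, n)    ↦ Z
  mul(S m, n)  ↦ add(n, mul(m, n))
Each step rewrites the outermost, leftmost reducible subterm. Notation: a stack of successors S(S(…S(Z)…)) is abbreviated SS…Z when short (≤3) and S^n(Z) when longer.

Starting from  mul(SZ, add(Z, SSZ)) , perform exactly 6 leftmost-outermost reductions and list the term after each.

  start: mul(SZ, add(Z, SSZ))
  →1  add(add(Z, SSZ), mul(Z, add(Z, SSZ)))
  →2  add(SSZ, mul(Z, add(Z, SSZ)))
  →3  S(add(SZ, mul(Z, add(Z, SSZ))))
  →4  S(S(add(Z, mul(Z, add(Z, SSZ)))))
  →5  S(S(mul(Z, add(Z, SSZ))))
  →6  SSZ

Answer: after 6 steps: SSZ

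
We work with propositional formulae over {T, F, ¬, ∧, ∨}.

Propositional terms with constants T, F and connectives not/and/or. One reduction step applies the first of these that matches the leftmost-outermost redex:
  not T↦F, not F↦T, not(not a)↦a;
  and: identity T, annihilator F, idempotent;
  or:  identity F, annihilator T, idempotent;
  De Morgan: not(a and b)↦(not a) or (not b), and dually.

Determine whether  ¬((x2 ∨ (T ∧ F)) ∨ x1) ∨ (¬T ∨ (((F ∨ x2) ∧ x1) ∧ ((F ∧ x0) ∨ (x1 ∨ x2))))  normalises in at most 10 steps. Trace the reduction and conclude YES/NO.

Answer: NO — after 10 steps the term is (¬x2 ∧ ¬x1) ∨ ((x2 ∧ x1) ∧ ((F ∧ x0) ∨ (x1 ∨ x2))), not yet normal

Working:
  start: ¬((x2 ∨ (T ∧ F)) ∨ x1) ∨ (¬T ∨ (((F ∨ x2) ∧ x1) ∧ ((F ∧ x0) ∨ (x1 ∨ x2))))
  step 1: (¬(x2 ∨ (T ∧ F)) ∧ ¬x1) ∨ (¬T ∨ (((F ∨ x2) ∧ x1) ∧ ((F ∧ x0) ∨ (x1 ∨ x2))))
  step 2: ((¬x2 ∧ ¬(T ∧ F)) ∧ ¬x1) ∨ (¬T ∨ (((F ∨ x2) ∧ x1) ∧ ((F ∧ x0) ∨ (x1 ∨ x2))))
  step 3: ((¬x2 ∧ (¬T ∨ ¬F)) ∧ ¬x1) ∨ (¬T ∨ (((F ∨ x2) ∧ x1) ∧ ((F ∧ x0) ∨ (x1 ∨ x2))))
  step 4: ((¬x2 ∧ (F ∨ ¬F)) ∧ ¬x1) ∨ (¬T ∨ (((F ∨ x2) ∧ x1) ∧ ((F ∧ x0) ∨ (x1 ∨ x2))))
  step 5: ((¬x2 ∧ ¬F) ∧ ¬x1) ∨ (¬T ∨ (((F ∨ x2) ∧ x1) ∧ ((F ∧ x0) ∨ (x1 ∨ x2))))
  step 6: ((¬x2 ∧ T) ∧ ¬x1) ∨ (¬T ∨ (((F ∨ x2) ∧ x1) ∧ ((F ∧ x0) ∨ (x1 ∨ x2))))
  step 7: (¬x2 ∧ ¬x1) ∨ (¬T ∨ (((F ∨ x2) ∧ x1) ∧ ((F ∧ x0) ∨ (x1 ∨ x2))))
  step 8: (¬x2 ∧ ¬x1) ∨ (F ∨ (((F ∨ x2) ∧ x1) ∧ ((F ∧ x0) ∨ (x1 ∨ x2))))
  step 9: (¬x2 ∧ ¬x1) ∨ (((F ∨ x2) ∧ x1) ∧ ((F ∧ x0) ∨ (x1 ∨ x2)))
  step 10: (¬x2 ∧ ¬x1) ∨ ((x2 ∧ x1) ∧ ((F ∧ x0) ∨ (x1 ∨ x2)))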